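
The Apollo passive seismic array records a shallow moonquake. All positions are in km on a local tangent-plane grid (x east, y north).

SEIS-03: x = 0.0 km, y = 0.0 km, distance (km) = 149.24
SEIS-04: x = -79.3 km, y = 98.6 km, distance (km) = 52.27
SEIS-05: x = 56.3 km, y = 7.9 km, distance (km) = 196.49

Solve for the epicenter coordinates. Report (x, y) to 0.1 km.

(-127.3, 77.9)

Circle about each station: x² + y² = 149.24²; (x + 79.3)² + (y − 98.6)² = 52.27²; (x − 56.3)² + (y − 7.9)² = 196.49².
Subtracting the SEIS-03 equation from the SEIS-04 and SEIS-05 equations removes the quadratic terms:
-158.6 x + 197.2 y = 35550.87
112.6 x + 15.8 y = -13103.64
Solving the 2×2 system: x ≈ -127.3, y ≈ 77.9 km.
Check against SEIS-03 (with the unrounded x, y): √(x²+y²) = 149.24 ≈ 149.24 km. ✓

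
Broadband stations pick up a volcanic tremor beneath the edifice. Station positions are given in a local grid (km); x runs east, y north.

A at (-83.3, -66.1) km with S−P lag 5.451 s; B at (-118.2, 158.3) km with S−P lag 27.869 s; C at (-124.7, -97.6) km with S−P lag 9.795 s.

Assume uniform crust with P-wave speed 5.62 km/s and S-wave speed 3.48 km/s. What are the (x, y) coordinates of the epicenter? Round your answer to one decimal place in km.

Distance from S−P lag: d = Δt · v_P v_S / (v_P − v_S) = Δt · (5.62·3.48)/(5.62−3.48) ≈ 9.1391·Δt.
So d_A = 49.82, d_B = 254.70, d_C = 89.52 km.
Circle about each station: (x + 83.3)² + (y + 66.1)² = 49.82²; (x + 118.2)² + (y − 158.3)² = 254.70²; (x + 124.7)² + (y + 97.6)² = 89.52².
Subtracting the A equation from the B and C equations removes the quadratic terms:
-69.8 x + 448.8 y = -34668.03
-82.8 x − 63.0 y = 8235.95
Solving the 2×2 system: x ≈ -36.4, y ≈ -82.9 km.
Check against A (with the unrounded x, y): √((x + 83.3)²+(y + 66.1)²) = 49.83 ≈ 49.82 km. ✓

x ≈ -36.4 km, y ≈ -82.9 km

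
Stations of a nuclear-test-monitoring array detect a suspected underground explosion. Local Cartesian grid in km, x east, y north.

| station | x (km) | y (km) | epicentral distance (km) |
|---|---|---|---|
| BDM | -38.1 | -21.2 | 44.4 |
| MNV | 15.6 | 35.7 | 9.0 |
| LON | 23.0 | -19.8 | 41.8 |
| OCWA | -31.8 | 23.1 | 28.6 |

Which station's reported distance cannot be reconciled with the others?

MNV

Solve using three stations at a time. Using BDM, LON, OCWA (subtract circle equations pairwise → linear system) gives (x, y) ≈ (-6.4, 9.9).
Distances from that point to each station vs reported:
  BDM: calculated 44.4 vs reported 44.4 → residual 0.0 km
  MNV: calculated 33.9 vs reported 9.0 → residual 24.9 km
  LON: calculated 41.8 vs reported 41.8 → residual 0.0 km
  OCWA: calculated 28.6 vs reported 28.6 → residual 0.0 km
BDM, LON, OCWA are mutually consistent (residuals ≈ 0); MNV is off by 24.9 km.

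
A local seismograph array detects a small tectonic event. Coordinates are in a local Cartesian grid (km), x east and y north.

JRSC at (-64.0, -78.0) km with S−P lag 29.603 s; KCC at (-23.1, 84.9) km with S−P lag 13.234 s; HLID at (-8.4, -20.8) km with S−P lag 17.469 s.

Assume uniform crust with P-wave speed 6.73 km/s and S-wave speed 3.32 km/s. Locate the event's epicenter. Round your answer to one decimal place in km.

x ≈ 62.2 km, y ≈ 69.3 km

Distance from S−P lag: d = Δt · v_P v_S / (v_P − v_S) = Δt · (6.73·3.32)/(6.73−3.32) ≈ 6.5524·Δt.
So d_JRSC = 193.97, d_KCC = 86.71, d_HLID = 114.46 km.
Circle about each station: (x + 64.0)² + (y + 78.0)² = 193.97²; (x + 23.1)² + (y − 84.9)² = 86.71²; (x + 8.4)² + (y + 20.8)² = 114.46².
Subtracting the JRSC equation from the KCC and HLID equations removes the quadratic terms:
81.8 x + 325.8 y = 27667.36
111.2 x + 114.4 y = 14846.47
Solving the 2×2 system: x ≈ 62.2, y ≈ 69.3 km.
Check against JRSC (with the unrounded x, y): √((x + 64.0)²+(y + 78.0)²) = 193.98 ≈ 193.97 km. ✓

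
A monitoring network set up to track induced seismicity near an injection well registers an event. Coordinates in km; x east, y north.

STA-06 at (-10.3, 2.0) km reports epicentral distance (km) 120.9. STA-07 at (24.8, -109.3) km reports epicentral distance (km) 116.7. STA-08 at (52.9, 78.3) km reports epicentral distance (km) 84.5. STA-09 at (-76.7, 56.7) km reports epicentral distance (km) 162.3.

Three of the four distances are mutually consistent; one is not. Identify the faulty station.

Solve using three stations at a time. Using STA-07, STA-08, STA-09 (subtract circle equations pairwise → linear system) gives (x, y) ≈ (74.0, -3.5).
Distances from that point to each station vs reported:
  STA-06: calculated 84.5 vs reported 120.9 → residual 36.4 km
  STA-07: calculated 116.7 vs reported 116.7 → residual 0.0 km
  STA-08: calculated 84.5 vs reported 84.5 → residual 0.0 km
  STA-09: calculated 162.3 vs reported 162.3 → residual 0.0 km
STA-07, STA-08, STA-09 are mutually consistent (residuals ≈ 0); STA-06 is off by 36.4 km.

STA-06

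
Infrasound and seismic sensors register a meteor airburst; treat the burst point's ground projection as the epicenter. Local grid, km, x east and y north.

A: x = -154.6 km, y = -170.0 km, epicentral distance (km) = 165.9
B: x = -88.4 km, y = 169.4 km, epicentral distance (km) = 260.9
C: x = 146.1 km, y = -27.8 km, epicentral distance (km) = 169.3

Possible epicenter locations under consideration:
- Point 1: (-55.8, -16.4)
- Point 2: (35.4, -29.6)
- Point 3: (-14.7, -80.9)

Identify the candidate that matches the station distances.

Point 3

For each candidate, compare |candidate − station| to the reported distance:
Point 1: residuals A 16.7, B 72.3, C 32.9 → max 72.3 km
Point 2: residuals A 70.3, B 26.5, C 58.6 → max 70.3 km
Point 3: residuals A 0.0, B 0.0, C 0.0 → max 0.0 km
Only Point 3 has all residuals ≈ 0.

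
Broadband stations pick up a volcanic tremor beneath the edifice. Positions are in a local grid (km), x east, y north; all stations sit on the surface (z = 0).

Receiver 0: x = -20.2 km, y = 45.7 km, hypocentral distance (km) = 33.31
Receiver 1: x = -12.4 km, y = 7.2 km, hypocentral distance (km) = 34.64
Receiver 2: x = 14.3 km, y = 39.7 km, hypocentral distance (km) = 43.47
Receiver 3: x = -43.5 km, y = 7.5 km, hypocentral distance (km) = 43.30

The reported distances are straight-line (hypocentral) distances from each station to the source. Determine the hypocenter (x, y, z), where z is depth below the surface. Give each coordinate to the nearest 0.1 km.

(-16.9, 27.5, 27.7)

Each station gives a sphere (x−x_i)² + (y−y_i)² + z² = d_i² (stations at z=0).
Subtracting the Receiver 0 sphere from Receiver 1 and Receiver 2: z² cancels, leaving linear equations in x and y:
15.6 x − 77.0 y = -2381.30
69.0 x − 12.0 y = -1496.03
Solving: x ≈ -16.899, y ≈ 27.502 km (keep extra digits for the depth step; rounded: -16.9, 27.5).
Then from the Receiver 0 sphere: z² = 33.31² − (x + 20.2)² − (y − 45.7)² with x = -16.899, y = 27.502, so z ≈ 27.704 ≈ 27.7 km.
Check against Receiver 3 (with the unrounded solution): distance 43.30 ≈ 43.30 km. ✓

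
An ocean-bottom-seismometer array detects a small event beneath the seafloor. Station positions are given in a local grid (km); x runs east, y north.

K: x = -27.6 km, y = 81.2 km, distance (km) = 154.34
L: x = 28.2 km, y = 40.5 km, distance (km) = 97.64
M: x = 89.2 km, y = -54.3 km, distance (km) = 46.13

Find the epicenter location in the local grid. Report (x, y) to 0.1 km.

Circle about each station: (x + 27.6)² + (y − 81.2)² = 154.34²; (x − 28.2)² + (y − 40.5)² = 97.64²; (x − 89.2)² + (y + 54.3)² = 46.13².
Subtracting pairs of circle equations eliminates x²+y² and gives linear equations (the radical axes):
111.6 x − 81.4 y = 9367.56
233.6 x − 271.0 y = 25242.79
Solving the 2×2 system: x ≈ 43.1, y ≈ -56.0 km.
Check against K (with the unrounded x, y): √((x + 27.6)²+(y − 81.2)²) = 154.34 ≈ 154.34 km. ✓

x ≈ 43.1 km, y ≈ -56.0 km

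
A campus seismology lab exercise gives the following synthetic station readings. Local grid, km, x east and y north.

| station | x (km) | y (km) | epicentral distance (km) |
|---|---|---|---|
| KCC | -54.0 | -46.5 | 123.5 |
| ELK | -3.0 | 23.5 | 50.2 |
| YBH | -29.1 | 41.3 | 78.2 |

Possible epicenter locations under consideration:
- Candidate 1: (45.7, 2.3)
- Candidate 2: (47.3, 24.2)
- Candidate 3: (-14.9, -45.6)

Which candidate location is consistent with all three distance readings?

For each candidate, compare |candidate − station| to the reported distance:
Candidate 1: residuals KCC 12.5, ELK 2.9, YBH 6.2 → max 12.5 km
Candidate 2: residuals KCC 0.0, ELK 0.1, YBH 0.1 → max 0.1 km
Candidate 3: residuals KCC 84.4, ELK 19.9, YBH 9.9 → max 84.4 km
Only Candidate 2 has all residuals ≈ 0.

Candidate 2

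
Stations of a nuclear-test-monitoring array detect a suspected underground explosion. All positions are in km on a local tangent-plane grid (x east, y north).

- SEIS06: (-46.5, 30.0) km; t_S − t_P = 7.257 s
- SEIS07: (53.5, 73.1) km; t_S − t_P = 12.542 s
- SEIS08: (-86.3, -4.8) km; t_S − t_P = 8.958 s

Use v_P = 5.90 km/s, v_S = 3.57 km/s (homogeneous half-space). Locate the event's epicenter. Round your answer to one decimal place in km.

Distance from S−P lag: d = Δt · v_P v_S / (v_P − v_S) = Δt · (5.90·3.57)/(5.90−3.57) ≈ 9.0399·Δt.
So d_SEIS06 = 65.60, d_SEIS07 = 113.38, d_SEIS08 = 80.98 km.
Circle about each station: (x + 46.5)² + (y − 30.0)² = 65.60²; (x − 53.5)² + (y − 73.1)² = 113.38²; (x + 86.3)² + (y + 4.8)² = 80.98².
Subtracting the SEIS06 equation from the SEIS07 and SEIS08 equations removes the quadratic terms:
200.0 x + 86.2 y = -3408.05
-79.6 x − 69.6 y = 2154.08
Solving the 2×2 system: x ≈ -7.3, y ≈ -22.6 km.

(-7.3, -22.6)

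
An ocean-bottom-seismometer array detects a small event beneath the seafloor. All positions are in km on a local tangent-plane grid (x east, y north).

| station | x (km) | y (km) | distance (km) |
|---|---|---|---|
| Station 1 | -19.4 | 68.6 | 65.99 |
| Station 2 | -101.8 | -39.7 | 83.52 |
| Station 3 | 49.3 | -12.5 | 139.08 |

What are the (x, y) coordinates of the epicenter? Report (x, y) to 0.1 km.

Circle about each station: (x + 19.4)² + (y − 68.6)² = 65.99²; (x + 101.8)² + (y + 39.7)² = 83.52²; (x − 49.3)² + (y + 12.5)² = 139.08².
Subtracting the Station 1 equation from the Station 2 and Station 3 equations removes the quadratic terms:
-164.8 x − 216.6 y = 4236.10
137.4 x − 162.2 y = -17484.15
Solving the 2×2 system: x ≈ -79.2, y ≈ 40.7 km.

-79.2 km east, 40.7 km north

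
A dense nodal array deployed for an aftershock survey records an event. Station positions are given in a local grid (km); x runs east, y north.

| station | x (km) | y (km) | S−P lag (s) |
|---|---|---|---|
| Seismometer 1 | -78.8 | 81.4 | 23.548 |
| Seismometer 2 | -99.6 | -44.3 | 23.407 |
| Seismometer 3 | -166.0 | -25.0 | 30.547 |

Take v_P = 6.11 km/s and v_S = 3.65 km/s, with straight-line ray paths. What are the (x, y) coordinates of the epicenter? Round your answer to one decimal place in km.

(110.8, -16.7)

Distance from S−P lag: d = Δt · v_P v_S / (v_P − v_S) = Δt · (6.11·3.65)/(6.11−3.65) ≈ 9.0657·Δt.
So d_Seismometer 1 = 213.48, d_Seismometer 2 = 212.20, d_Seismometer 3 = 276.93 km.
Circle about each station: (x + 78.8)² + (y − 81.4)² = 213.48²; (x + 99.6)² + (y + 44.3)² = 212.20²; (x + 166.0)² + (y + 25.0)² = 276.93².
Subtracting pairs of circle equations eliminates x²+y² and gives linear equations (the radical axes):
-41.6 x − 251.4 y = -407.88
-174.4 x − 212.8 y = -15770.91
Solving the 2×2 system: x ≈ 110.8, y ≈ -16.7 km.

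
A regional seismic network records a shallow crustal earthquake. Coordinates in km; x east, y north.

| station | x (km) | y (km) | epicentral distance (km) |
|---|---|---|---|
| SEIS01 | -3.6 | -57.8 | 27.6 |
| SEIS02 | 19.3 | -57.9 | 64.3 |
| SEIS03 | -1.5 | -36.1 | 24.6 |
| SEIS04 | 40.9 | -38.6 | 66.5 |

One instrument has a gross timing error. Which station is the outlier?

SEIS02

Solve using three stations at a time. Using SEIS01, SEIS03, SEIS04 (subtract circle equations pairwise → linear system) gives (x, y) ≈ (-25.5, -41.1).
Distances from that point to each station vs reported:
  SEIS01: calculated 27.6 vs reported 27.6 → residual 0.0 km
  SEIS02: calculated 47.9 vs reported 64.3 → residual 16.4 km
  SEIS03: calculated 24.6 vs reported 24.6 → residual 0.0 km
  SEIS04: calculated 66.5 vs reported 66.5 → residual 0.0 km
SEIS01, SEIS03, SEIS04 are mutually consistent (residuals ≈ 0); SEIS02 is off by 16.4 km.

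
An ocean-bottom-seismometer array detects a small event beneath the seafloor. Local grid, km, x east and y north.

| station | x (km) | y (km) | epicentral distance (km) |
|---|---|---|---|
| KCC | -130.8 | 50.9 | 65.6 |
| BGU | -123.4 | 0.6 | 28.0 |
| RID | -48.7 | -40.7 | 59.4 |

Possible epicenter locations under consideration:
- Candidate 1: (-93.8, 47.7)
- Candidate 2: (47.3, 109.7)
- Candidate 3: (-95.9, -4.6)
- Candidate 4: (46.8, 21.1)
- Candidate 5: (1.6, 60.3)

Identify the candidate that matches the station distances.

For each candidate, compare |candidate − station| to the reported distance:
Candidate 1: residuals KCC 28.5, BGU 27.6, RID 39.8 → max 39.8 km
Candidate 2: residuals KCC 122.0, BGU 174.6, RID 119.0 → max 174.6 km
Candidate 3: residuals KCC 0.0, BGU 0.0, RID 0.0 → max 0.0 km
Candidate 4: residuals KCC 114.5, BGU 143.4, RID 54.4 → max 143.4 km
Candidate 5: residuals KCC 67.1, BGU 110.5, RID 53.4 → max 110.5 km
Only Candidate 3 has all residuals ≈ 0.

Candidate 3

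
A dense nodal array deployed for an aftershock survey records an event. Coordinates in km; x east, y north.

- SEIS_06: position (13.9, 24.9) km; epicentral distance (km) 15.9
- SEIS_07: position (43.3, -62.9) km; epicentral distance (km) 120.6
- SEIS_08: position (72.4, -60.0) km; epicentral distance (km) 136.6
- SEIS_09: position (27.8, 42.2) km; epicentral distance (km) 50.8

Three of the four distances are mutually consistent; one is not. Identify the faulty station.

Solve using three stations at a time. Using SEIS_07, SEIS_08, SEIS_09 (subtract circle equations pairwise → linear system) gives (x, y) ≈ (-22.8, 38.0).
Distances from that point to each station vs reported:
  SEIS_06: calculated 38.9 vs reported 15.9 → residual 23.0 km
  SEIS_07: calculated 120.6 vs reported 120.6 → residual 0.0 km
  SEIS_08: calculated 136.6 vs reported 136.6 → residual 0.0 km
  SEIS_09: calculated 50.7 vs reported 50.8 → residual 0.1 km
SEIS_07, SEIS_08, SEIS_09 are mutually consistent (residuals ≈ 0); SEIS_06 is off by 23.0 km.

SEIS_06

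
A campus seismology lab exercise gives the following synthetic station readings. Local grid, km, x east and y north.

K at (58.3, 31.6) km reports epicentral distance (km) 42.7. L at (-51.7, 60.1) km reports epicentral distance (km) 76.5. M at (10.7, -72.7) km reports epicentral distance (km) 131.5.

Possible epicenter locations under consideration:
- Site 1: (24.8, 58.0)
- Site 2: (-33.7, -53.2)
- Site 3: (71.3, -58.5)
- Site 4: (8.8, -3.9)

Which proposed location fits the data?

Site 1

For each candidate, compare |candidate − station| to the reported distance:
Site 1: residuals K 0.0, L 0.0, M 0.0 → max 0.0 km
Site 2: residuals K 82.4, L 38.2, M 83.0 → max 83.0 km
Site 3: residuals K 48.3, L 94.4, M 69.3 → max 94.4 km
Site 4: residuals K 18.2, L 11.6, M 62.7 → max 62.7 km
Only Site 1 has all residuals ≈ 0.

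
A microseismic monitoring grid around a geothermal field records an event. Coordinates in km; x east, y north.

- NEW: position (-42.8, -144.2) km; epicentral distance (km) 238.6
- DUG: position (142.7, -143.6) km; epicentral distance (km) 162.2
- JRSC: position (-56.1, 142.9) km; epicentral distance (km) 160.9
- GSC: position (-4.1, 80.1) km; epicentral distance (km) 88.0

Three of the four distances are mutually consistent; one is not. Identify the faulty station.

DUG

Solve using three stations at a time. Using NEW, JRSC, GSC (subtract circle equations pairwise → linear system) gives (x, y) ≈ (81.5, 59.5).
Distances from that point to each station vs reported:
  NEW: calculated 238.6 vs reported 238.6 → residual 0.0 km
  DUG: calculated 212.1 vs reported 162.2 → residual 49.9 km
  JRSC: calculated 160.9 vs reported 160.9 → residual 0.0 km
  GSC: calculated 88.1 vs reported 88.0 → residual 0.1 km
NEW, JRSC, GSC are mutually consistent (residuals ≈ 0); DUG is off by 49.9 km.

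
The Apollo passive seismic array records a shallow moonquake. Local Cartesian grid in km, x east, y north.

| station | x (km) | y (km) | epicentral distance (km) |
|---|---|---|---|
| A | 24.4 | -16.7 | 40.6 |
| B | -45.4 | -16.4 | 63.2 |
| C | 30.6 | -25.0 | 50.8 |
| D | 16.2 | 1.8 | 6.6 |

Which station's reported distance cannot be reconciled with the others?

Solve using three stations at a time. Using A, B, C (subtract circle equations pairwise → linear system) gives (x, y) ≈ (6.5, 19.6).
Distances from that point to each station vs reported:
  A: calculated 40.5 vs reported 40.6 → residual 0.1 km
  B: calculated 63.1 vs reported 63.2 → residual 0.1 km
  C: calculated 50.7 vs reported 50.8 → residual 0.1 km
  D: calculated 20.3 vs reported 6.6 → residual 13.7 km
A, B, C are mutually consistent (residuals ≈ 0); D is off by 13.7 km.

D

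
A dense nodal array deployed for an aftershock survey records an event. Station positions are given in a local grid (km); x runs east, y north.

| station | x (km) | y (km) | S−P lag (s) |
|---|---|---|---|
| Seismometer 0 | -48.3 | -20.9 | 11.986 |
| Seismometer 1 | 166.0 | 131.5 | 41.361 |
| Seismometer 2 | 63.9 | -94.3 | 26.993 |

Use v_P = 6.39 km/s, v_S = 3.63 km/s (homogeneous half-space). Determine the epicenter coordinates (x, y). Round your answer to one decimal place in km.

(-148.9, -15.7)

Distance from S−P lag: d = Δt · v_P v_S / (v_P − v_S) = Δt · (6.39·3.63)/(6.39−3.63) ≈ 8.4042·Δt.
So d_Seismometer 0 = 100.73, d_Seismometer 1 = 347.61, d_Seismometer 2 = 226.86 km.
Circle about each station: (x + 48.3)² + (y + 20.9)² = 100.73²; (x − 166.0)² + (y − 131.5)² = 347.61²; (x − 63.9)² + (y + 94.3)² = 226.86².
Subtracting the Seismometer 0 equation from the Seismometer 1 and Seismometer 2 equations removes the quadratic terms:
428.6 x + 304.8 y = -68607.63
224.4 x − 146.8 y = -31112.93
Solving the 2×2 system: x ≈ -148.9, y ≈ -15.7 km.
Check against Seismometer 0 (with the unrounded x, y): √((x + 48.3)²+(y + 20.9)²) = 100.75 ≈ 100.73 km. ✓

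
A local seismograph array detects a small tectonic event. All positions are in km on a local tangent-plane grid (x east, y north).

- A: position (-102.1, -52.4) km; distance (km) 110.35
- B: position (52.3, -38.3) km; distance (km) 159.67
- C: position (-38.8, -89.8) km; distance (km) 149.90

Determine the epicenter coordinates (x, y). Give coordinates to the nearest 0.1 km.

-77.2 km east, 55.1 km north

Circle about each station: (x + 102.1)² + (y + 52.4)² = 110.35²; (x − 52.3)² + (y + 38.3)² = 159.67²; (x + 38.8)² + (y + 89.8)² = 149.90².
Subtracting pairs of circle equations eliminates x²+y² and gives linear equations (the radical axes):
308.8 x + 28.2 y = -22285.38
126.6 x − 74.8 y = -13893.58
Solving the 2×2 system: x ≈ -77.2, y ≈ 55.1 km.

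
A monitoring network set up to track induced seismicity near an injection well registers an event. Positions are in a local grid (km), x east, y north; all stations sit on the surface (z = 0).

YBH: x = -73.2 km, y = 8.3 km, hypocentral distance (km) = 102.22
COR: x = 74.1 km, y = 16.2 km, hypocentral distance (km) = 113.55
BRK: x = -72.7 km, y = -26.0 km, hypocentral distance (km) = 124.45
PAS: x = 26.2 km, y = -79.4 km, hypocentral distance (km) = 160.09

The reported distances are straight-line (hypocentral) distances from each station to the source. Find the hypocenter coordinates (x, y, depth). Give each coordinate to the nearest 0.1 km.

Each station gives a sphere (x−x_i)² + (y−y_i)² + z² = d_i² (stations at z=0).
Subtracting the YBH sphere from COR and BRK: z² cancels, leaving linear equations in x and y:
294.6 x + 15.8 y = -2118.55
1.0 x − 68.6 y = -4504.71
Solving: x ≈ -10.705, y ≈ 65.510 km (keep extra digits for the depth step; rounded: -10.7, 65.5).
Then from the YBH sphere: z² = 102.22² − (x + 73.2)² − (y − 8.3)² with x = -10.705, y = 65.510, so z ≈ 57.187 ≈ 57.2 km.

(-10.7, 65.5, 57.2)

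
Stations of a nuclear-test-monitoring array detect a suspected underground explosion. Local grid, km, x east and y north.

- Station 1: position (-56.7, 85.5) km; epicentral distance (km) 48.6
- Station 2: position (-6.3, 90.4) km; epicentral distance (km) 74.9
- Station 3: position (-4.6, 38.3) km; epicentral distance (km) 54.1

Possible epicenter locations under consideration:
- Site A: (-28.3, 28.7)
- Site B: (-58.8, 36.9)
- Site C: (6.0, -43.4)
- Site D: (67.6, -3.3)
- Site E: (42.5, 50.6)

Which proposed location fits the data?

Site B

For each candidate, compare |candidate − station| to the reported distance:
Site A: residuals Station 1 14.9, Station 2 9.4, Station 3 28.5 → max 28.5 km
Site B: residuals Station 1 0.0, Station 2 0.1, Station 3 0.1 → max 0.1 km
Site C: residuals Station 1 94.7, Station 2 59.5, Station 3 28.3 → max 94.7 km
Site D: residuals Station 1 104.2, Station 2 44.4, Station 3 29.2 → max 104.2 km
Site E: residuals Station 1 56.6, Station 2 11.9, Station 3 5.4 → max 56.6 km
Only Site B has all residuals ≈ 0.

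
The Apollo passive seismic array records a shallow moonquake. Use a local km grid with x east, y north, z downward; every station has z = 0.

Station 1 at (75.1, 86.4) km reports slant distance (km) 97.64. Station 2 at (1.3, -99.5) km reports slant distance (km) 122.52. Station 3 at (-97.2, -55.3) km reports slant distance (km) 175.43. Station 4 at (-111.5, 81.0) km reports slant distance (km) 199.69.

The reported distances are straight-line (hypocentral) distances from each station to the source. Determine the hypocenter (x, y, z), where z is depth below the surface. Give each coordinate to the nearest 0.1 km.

Each station gives a sphere (x−x_i)² + (y−y_i)² + z² = d_i² (stations at z=0).
Subtracting the Station 1 sphere from Station 2 and Station 3: z² cancels, leaving linear equations in x and y:
-147.6 x − 371.8 y = -8680.61
-344.6 x − 283.4 y = -21841.16
Solving: x ≈ 65.596, y ≈ -2.693 km (keep extra digits for the depth step; rounded: 65.6, -2.7).
Then from the Station 1 sphere: z² = 97.64² − (x − 75.1)² − (y − 86.4)² with x = 65.596, y = -2.693, so z ≈ 38.803 ≈ 38.8 km.

(65.6, -2.7, 38.8)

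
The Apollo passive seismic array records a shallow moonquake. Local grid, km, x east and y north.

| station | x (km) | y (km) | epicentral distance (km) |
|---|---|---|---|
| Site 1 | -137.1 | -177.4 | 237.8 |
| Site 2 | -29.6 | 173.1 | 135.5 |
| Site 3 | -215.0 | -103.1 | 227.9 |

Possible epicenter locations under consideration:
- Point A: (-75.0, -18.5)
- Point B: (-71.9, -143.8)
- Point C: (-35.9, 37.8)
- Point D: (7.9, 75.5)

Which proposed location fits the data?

For each candidate, compare |candidate − station| to the reported distance:
Point A: residuals Site 1 67.2, Site 2 61.4, Site 3 64.3 → max 67.2 km
Point B: residuals Site 1 164.5, Site 2 184.2, Site 3 79.1 → max 184.2 km
Point C: residuals Site 1 0.0, Site 2 0.1, Site 3 0.0 → max 0.1 km
Point D: residuals Site 1 53.7, Site 2 30.9, Site 3 57.7 → max 57.7 km
Only Point C has all residuals ≈ 0.

Point C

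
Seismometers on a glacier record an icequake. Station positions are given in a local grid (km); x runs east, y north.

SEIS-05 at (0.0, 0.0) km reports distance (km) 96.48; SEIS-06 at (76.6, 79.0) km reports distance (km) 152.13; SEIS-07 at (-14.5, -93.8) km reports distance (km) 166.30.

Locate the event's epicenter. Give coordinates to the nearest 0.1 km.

-74.5 km east, 61.3 km north

Circle about each station: x² + y² = 96.48²; (x − 76.6)² + (y − 79.0)² = 152.13²; (x + 14.5)² + (y + 93.8)² = 166.30².
Subtracting the SEIS-05 equation from the SEIS-06 and SEIS-07 equations removes the quadratic terms:
153.2 x + 158.0 y = -1726.59
-29.0 x − 187.6 y = -9338.61
Solving the 2×2 system: x ≈ -74.5, y ≈ 61.3 km.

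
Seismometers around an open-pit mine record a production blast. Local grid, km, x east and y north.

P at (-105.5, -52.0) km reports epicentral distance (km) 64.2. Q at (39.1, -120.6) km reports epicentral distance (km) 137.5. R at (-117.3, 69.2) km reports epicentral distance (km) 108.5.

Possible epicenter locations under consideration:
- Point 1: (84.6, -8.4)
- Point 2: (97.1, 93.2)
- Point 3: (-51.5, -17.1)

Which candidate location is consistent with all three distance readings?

For each candidate, compare |candidate − station| to the reported distance:
Point 1: residuals P 130.8, Q 16.4, R 107.8 → max 130.8 km
Point 2: residuals P 185.1, Q 84.0, R 107.2 → max 185.1 km
Point 3: residuals P 0.1, Q 0.1, R 0.0 → max 0.1 km
Only Point 3 has all residuals ≈ 0.

Point 3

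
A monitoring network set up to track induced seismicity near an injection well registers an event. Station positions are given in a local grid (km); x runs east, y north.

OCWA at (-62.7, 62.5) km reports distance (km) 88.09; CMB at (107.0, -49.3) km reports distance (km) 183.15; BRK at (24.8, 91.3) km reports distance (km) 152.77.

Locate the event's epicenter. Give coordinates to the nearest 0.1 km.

Circle about each station: (x + 62.7)² + (y − 62.5)² = 88.09²; (x − 107.0)² + (y + 49.3)² = 183.15²; (x − 24.8)² + (y − 91.3)² = 152.77².
Subtracting pairs of circle equations eliminates x²+y² and gives linear equations (the radical axes):
339.4 x − 223.6 y = -19742.12
175.0 x + 57.6 y = -14465.63
Solving the 2×2 system: x ≈ -74.5, y ≈ -24.8 km.

-74.5 km east, -24.8 km north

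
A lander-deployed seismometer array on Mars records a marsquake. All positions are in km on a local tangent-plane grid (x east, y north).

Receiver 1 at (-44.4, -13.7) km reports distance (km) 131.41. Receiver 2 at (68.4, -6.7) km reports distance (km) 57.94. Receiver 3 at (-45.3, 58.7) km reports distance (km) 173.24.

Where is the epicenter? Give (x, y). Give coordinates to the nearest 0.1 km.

x ≈ 77.0 km, y ≈ -64.0 km

Circle about each station: (x + 44.4)² + (y + 13.7)² = 131.41²; (x − 68.4)² + (y + 6.7)² = 57.94²; (x + 45.3)² + (y − 58.7)² = 173.24².
Subtracting pairs of circle equations eliminates x²+y² and gives linear equations (the radical axes):
225.6 x + 14.0 y = 16475.94
-1.8 x + 144.8 y = -9404.78
Solving the 2×2 system: x ≈ 77.0, y ≈ -64.0 km.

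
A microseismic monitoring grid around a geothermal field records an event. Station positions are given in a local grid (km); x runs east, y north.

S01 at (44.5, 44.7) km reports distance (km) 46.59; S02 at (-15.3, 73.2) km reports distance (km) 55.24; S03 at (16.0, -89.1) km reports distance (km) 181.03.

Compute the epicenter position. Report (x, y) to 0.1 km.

Circle about each station: (x − 44.5)² + (y − 44.7)² = 46.59²; (x + 15.3)² + (y − 73.2)² = 55.24²; (x − 16.0)² + (y + 89.1)² = 181.03².
Subtracting pairs of circle equations eliminates x²+y² and gives linear equations (the radical axes):
-119.6 x + 57.0 y = 733.16
-57.0 x − 267.6 y = -26384.76
Solving the 2×2 system: x ≈ 37.1, y ≈ 90.7 km.

x ≈ 37.1 km, y ≈ 90.7 km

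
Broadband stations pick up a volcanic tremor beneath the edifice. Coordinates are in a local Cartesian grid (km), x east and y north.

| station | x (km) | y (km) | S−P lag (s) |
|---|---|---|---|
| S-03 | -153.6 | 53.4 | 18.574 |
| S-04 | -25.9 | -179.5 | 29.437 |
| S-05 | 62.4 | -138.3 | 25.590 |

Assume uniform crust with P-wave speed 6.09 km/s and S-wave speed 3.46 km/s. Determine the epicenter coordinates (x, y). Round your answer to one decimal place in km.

Distance from S−P lag: d = Δt · v_P v_S / (v_P − v_S) = Δt · (6.09·3.46)/(6.09−3.46) ≈ 8.0119·Δt.
So d_S-03 = 148.81, d_S-04 = 235.85, d_S-05 = 205.03 km.
Circle about each station: (x + 153.6)² + (y − 53.4)² = 148.81²; (x + 25.9)² + (y + 179.5)² = 235.85²; (x − 62.4)² + (y + 138.3)² = 205.03².
Subtracting the S-03 equation from the S-04 and S-05 equations removes the quadratic terms:
255.4 x − 465.8 y = -27034.27
432.0 x − 383.4 y = -23316.75
Solving the 2×2 system: x ≈ -4.8, y ≈ 55.4 km.

(-4.8, 55.4)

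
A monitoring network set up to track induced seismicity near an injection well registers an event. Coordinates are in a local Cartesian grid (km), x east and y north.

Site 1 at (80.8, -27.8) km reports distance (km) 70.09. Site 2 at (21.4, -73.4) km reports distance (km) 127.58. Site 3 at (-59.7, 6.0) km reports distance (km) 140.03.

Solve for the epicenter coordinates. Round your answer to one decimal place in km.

Circle about each station: (x − 80.8)² + (y + 27.8)² = 70.09²; (x − 21.4)² + (y + 73.4)² = 127.58²; (x + 59.7)² + (y − 6.0)² = 140.03².
Subtracting the Site 1 equation from the Site 2 and Site 3 equations removes the quadratic terms:
-118.8 x − 91.2 y = -12820.01
-281.0 x + 67.6 y = -18397.18
Solving the 2×2 system: x ≈ 75.6, y ≈ 42.1 km.

x ≈ 75.6 km, y ≈ 42.1 km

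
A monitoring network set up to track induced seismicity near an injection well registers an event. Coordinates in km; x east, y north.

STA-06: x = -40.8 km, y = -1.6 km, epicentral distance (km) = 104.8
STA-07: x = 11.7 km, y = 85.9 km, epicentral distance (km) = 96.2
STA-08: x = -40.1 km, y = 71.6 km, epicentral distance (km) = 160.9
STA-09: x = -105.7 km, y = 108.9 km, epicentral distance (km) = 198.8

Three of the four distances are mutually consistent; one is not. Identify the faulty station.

STA-08

Solve using three stations at a time. Using STA-06, STA-07, STA-09 (subtract circle equations pairwise → linear system) gives (x, y) ≈ (63.8, 5.0).
Distances from that point to each station vs reported:
  STA-06: calculated 104.8 vs reported 104.8 → residual 0.0 km
  STA-07: calculated 96.2 vs reported 96.2 → residual 0.0 km
  STA-08: calculated 123.4 vs reported 160.9 → residual 37.5 km
  STA-09: calculated 198.8 vs reported 198.8 → residual 0.0 km
STA-06, STA-07, STA-09 are mutually consistent (residuals ≈ 0); STA-08 is off by 37.5 km.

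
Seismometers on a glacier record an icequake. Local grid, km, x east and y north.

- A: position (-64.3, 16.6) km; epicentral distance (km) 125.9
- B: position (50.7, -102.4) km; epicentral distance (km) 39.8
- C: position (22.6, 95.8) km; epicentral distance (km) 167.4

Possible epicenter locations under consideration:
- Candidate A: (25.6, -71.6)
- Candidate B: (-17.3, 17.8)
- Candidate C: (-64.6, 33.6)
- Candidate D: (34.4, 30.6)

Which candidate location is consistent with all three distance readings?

Candidate A

For each candidate, compare |candidate − station| to the reported distance:
Candidate A: residuals A 0.0, B 0.1, C 0.0 → max 0.1 km
Candidate B: residuals A 78.9, B 98.3, C 79.8 → max 98.3 km
Candidate C: residuals A 108.9, B 138.5, C 60.3 → max 138.5 km
Candidate D: residuals A 26.2, B 94.2, C 101.1 → max 101.1 km
Only Candidate A has all residuals ≈ 0.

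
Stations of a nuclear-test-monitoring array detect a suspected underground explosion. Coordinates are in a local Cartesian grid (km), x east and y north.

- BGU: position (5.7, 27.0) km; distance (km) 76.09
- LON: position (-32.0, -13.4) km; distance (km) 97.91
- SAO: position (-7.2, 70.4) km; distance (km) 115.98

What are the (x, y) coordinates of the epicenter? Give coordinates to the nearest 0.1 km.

Circle about each station: (x − 5.7)² + (y − 27.0)² = 76.09²; (x + 32.0)² + (y + 13.4)² = 97.91²; (x + 7.2)² + (y − 70.4)² = 115.98².
Subtracting the BGU equation from the LON and SAO equations removes the quadratic terms:
-75.4 x − 80.8 y = -3354.61
-25.8 x + 86.8 y = -3415.16
Solving the 2×2 system: x ≈ 65.7, y ≈ -19.8 km.
Check against BGU (with the unrounded x, y): √((x − 5.7)²+(y − 27.0)²) = 76.12 ≈ 76.09 km. ✓

65.7 km east, -19.8 km north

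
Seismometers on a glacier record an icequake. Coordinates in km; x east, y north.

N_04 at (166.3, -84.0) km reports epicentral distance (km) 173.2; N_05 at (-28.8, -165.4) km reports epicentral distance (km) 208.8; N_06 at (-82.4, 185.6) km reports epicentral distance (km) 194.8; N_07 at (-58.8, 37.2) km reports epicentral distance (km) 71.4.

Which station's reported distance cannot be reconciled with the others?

N_07

Solve using three stations at a time. Using N_04, N_05, N_06 (subtract circle equations pairwise → linear system) gives (x, y) ≈ (38.0, 32.4).
Distances from that point to each station vs reported:
  N_04: calculated 173.2 vs reported 173.2 → residual 0.0 km
  N_05: calculated 208.8 vs reported 208.8 → residual 0.0 km
  N_06: calculated 194.8 vs reported 194.8 → residual 0.0 km
  N_07: calculated 97.0 vs reported 71.4 → residual 25.6 km
N_04, N_05, N_06 are mutually consistent (residuals ≈ 0); N_07 is off by 25.6 km.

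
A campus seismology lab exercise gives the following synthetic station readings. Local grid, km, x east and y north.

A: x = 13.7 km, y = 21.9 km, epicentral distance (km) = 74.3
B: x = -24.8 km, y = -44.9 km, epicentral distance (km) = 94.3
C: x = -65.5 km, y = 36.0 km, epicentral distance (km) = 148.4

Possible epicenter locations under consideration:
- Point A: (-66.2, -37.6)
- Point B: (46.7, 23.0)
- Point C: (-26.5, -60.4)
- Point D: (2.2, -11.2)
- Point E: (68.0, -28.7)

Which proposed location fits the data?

For each candidate, compare |candidate − station| to the reported distance:
Point A: residuals A 25.3, B 52.3, C 74.8 → max 74.8 km
Point B: residuals A 41.3, B 4.3, C 35.4 → max 41.3 km
Point C: residuals A 17.3, B 78.7, C 44.4 → max 78.7 km
Point D: residuals A 39.3, B 51.1, C 65.9 → max 65.9 km
Point E: residuals A 0.1, B 0.1, C 0.0 → max 0.1 km
Only Point E has all residuals ≈ 0.

Point E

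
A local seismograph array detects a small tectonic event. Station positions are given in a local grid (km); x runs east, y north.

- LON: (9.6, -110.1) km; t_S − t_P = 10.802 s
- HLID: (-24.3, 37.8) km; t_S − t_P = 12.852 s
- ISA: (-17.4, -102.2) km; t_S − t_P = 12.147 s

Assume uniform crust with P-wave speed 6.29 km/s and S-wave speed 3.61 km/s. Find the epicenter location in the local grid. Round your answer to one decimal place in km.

x ≈ 58.6 km, y ≈ -32.8 km

Distance from S−P lag: d = Δt · v_P v_S / (v_P − v_S) = Δt · (6.29·3.61)/(6.29−3.61) ≈ 8.4727·Δt.
So d_LON = 91.52, d_HLID = 108.89, d_ISA = 102.92 km.
Circle about each station: (x − 9.6)² + (y + 110.1)² = 91.52²; (x + 24.3)² + (y − 37.8)² = 108.89²; (x + 17.4)² + (y + 102.2)² = 102.92².
Subtracting pairs of circle equations eliminates x²+y² and gives linear equations (the radical axes):
-67.8 x + 295.8 y = -13675.96
-54.0 x + 15.8 y = -3683.19
Solving the 2×2 system: x ≈ 58.6, y ≈ -32.8 km.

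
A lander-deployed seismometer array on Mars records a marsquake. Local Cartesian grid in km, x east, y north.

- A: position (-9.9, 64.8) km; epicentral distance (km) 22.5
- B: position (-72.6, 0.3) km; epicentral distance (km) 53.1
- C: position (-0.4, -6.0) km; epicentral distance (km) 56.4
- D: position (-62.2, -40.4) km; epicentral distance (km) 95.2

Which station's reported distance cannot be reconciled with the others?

B

Solve using three stations at a time. Using A, C, D (subtract circle equations pairwise → linear system) gives (x, y) ≈ (-22.2, 46.0).
Distances from that point to each station vs reported:
  A: calculated 22.5 vs reported 22.5 → residual 0.0 km
  B: calculated 68.0 vs reported 53.1 → residual 14.9 km
  C: calculated 56.4 vs reported 56.4 → residual 0.0 km
  D: calculated 95.2 vs reported 95.2 → residual 0.0 km
A, C, D are mutually consistent (residuals ≈ 0); B is off by 14.9 km.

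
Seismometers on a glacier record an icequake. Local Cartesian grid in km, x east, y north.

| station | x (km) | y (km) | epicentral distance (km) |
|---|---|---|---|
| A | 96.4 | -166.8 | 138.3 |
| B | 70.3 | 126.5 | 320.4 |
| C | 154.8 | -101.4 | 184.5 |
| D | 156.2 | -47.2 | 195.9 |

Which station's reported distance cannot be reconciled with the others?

B

Solve using three stations at a time. Using A, C, D (subtract circle equations pairwise → linear system) gives (x, y) ≈ (-29.6, -109.5).
Distances from that point to each station vs reported:
  A: calculated 138.4 vs reported 138.3 → residual 0.1 km
  B: calculated 256.3 vs reported 320.4 → residual 64.1 km
  C: calculated 184.6 vs reported 184.5 → residual 0.1 km
  D: calculated 196.0 vs reported 195.9 → residual 0.1 km
A, C, D are mutually consistent (residuals ≈ 0); B is off by 64.1 km.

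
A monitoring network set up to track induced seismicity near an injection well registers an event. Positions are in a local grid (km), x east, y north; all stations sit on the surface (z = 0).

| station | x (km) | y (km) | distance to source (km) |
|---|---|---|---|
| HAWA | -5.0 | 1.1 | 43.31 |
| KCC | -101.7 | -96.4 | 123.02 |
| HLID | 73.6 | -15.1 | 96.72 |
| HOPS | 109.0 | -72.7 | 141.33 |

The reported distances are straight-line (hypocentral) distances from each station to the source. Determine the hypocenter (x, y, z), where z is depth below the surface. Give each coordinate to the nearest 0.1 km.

(-15.4, -17.3, 37.8)

Each station gives a sphere (x−x_i)² + (y−y_i)² + z² = d_i² (stations at z=0).
Subtracting the HAWA sphere from KCC and HLID: z² cancels, leaving linear equations in x and y:
-193.4 x − 195.0 y = 6351.48
157.2 x − 32.4 y = -1860.24
Solving: x ≈ -15.399, y ≈ -17.299 km (keep extra digits for the depth step; rounded: -15.4, -17.3).
Then from the HAWA sphere: z² = 43.31² − (x + 5.0)² − (y − 1.1)² with x = -15.399, y = -17.299, so z ≈ 37.803 ≈ 37.8 km.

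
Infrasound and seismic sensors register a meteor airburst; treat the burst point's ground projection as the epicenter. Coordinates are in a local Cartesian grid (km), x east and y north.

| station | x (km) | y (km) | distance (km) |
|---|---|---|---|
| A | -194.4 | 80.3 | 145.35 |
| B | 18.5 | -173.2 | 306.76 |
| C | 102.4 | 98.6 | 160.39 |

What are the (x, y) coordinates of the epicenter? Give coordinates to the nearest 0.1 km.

Circle about each station: (x + 194.4)² + (y − 80.3)² = 145.35²; (x − 18.5)² + (y + 173.2)² = 306.76²; (x − 102.4)² + (y − 98.6)² = 160.39².
Subtracting the A equation from the B and C equations removes the quadratic terms:
425.8 x − 507.0 y = -86874.04
593.6 x + 36.6 y = -28630.06
Solving the 2×2 system: x ≈ -55.9, y ≈ 124.4 km.
Check against A (with the unrounded x, y): √((x + 194.4)²+(y − 80.3)²) = 145.35 ≈ 145.35 km. ✓

-55.9 km east, 124.4 km north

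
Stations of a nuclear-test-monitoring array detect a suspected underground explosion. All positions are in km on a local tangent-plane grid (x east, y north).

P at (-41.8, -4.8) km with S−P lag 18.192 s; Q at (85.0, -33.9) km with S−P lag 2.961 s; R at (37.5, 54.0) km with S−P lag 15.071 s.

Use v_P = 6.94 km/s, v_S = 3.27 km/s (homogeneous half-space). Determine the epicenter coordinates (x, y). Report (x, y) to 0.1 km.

66.7 km east, -34.5 km north

Distance from S−P lag: d = Δt · v_P v_S / (v_P − v_S) = Δt · (6.94·3.27)/(6.94−3.27) ≈ 6.1836·Δt.
So d_P = 112.49, d_Q = 18.31, d_R = 93.19 km.
Circle about each station: (x + 41.8)² + (y + 4.8)² = 112.49²; (x − 85.0)² + (y + 33.9)² = 18.31²; (x − 37.5)² + (y − 54.0)² = 93.19².
Subtracting the P equation from the Q and R equations removes the quadratic terms:
253.6 x − 58.2 y = 18922.67
158.6 x + 117.6 y = 6521.59
Solving the 2×2 system: x ≈ 66.7, y ≈ -34.5 km.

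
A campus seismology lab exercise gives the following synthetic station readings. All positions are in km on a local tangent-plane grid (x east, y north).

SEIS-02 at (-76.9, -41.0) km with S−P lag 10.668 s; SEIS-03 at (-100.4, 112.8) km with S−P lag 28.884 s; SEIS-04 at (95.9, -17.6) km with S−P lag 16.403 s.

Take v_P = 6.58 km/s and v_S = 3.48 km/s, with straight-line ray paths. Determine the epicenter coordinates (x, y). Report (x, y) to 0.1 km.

(-8.2, -79.6)

Distance from S−P lag: d = Δt · v_P v_S / (v_P − v_S) = Δt · (6.58·3.48)/(6.58−3.48) ≈ 7.3866·Δt.
So d_SEIS-02 = 78.80, d_SEIS-03 = 213.35, d_SEIS-04 = 121.16 km.
Circle about each station: (x + 76.9)² + (y + 41.0)² = 78.80²; (x + 100.4)² + (y − 112.8)² = 213.35²; (x − 95.9)² + (y + 17.6)² = 121.16².
Subtracting the SEIS-02 equation from the SEIS-03 and SEIS-04 equations removes the quadratic terms:
-47.0 x + 307.6 y = -24099.39
345.6 x + 46.8 y = -6558.35
Solving the 2×2 system: x ≈ -8.2, y ≈ -79.6 km.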